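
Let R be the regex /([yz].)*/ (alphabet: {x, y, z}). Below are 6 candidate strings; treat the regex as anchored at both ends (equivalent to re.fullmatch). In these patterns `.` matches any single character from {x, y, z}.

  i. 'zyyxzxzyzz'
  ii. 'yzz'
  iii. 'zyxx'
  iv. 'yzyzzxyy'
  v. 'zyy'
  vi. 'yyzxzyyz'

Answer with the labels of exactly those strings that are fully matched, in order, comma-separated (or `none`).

i → match
ii → no match
iii → no match
iv → match
v → no match
vi → match

i, iv, vi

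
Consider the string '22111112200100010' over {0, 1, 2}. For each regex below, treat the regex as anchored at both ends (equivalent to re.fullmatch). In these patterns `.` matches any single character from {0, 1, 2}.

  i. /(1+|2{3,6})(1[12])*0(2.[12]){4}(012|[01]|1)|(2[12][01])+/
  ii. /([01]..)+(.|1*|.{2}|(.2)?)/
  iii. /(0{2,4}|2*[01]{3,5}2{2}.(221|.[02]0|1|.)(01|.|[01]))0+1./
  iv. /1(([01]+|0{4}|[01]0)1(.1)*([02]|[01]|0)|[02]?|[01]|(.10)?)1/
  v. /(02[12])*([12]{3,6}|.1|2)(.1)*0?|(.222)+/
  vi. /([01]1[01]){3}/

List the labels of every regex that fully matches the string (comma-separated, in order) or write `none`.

iii

i → no match
ii → no match
iii → match
iv → no match — must start with '1'
v → no match
vi → no match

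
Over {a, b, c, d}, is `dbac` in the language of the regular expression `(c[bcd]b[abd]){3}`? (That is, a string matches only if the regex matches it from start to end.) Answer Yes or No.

Every match must start with `c`, but `dbac` does not.

No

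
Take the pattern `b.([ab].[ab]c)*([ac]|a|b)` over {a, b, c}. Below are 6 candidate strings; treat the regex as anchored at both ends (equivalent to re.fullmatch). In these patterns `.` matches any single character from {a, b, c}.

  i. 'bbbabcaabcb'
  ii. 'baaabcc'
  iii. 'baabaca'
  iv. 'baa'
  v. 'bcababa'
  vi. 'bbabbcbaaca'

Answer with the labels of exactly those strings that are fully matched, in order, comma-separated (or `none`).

i, ii, iii, iv, vi

i → match
ii → match
iii → match
iv → match
v → no match
vi → match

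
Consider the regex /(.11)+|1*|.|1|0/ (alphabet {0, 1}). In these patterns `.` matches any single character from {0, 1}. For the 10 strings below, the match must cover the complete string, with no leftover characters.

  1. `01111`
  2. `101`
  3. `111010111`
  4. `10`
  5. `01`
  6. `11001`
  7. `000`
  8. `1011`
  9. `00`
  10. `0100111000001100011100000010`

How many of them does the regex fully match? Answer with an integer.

0

1 → no match
2 → no match
3 → no match
4 → no match
5 → no match
6 → no match
7 → no match
8 → no match
9 → no match
10 → no match
Total matched: 0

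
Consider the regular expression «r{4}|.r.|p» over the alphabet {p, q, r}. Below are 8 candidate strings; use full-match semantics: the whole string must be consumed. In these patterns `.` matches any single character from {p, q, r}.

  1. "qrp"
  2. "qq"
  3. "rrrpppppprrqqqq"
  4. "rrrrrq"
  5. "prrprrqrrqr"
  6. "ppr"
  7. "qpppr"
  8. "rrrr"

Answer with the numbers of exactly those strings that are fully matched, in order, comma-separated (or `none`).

1 → match
2 → no match
3 → no match
4 → no match
5 → no match
6 → no match
7 → no match
8 → match

1, 8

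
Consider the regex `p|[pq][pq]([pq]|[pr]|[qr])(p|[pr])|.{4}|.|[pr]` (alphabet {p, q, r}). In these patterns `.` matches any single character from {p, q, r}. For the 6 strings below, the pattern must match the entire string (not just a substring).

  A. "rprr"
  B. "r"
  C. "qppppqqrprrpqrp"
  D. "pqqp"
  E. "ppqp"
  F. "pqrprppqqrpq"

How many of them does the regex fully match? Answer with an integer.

4

A → match
B → match
C → no match
D → match
E → match
F → no match
Total matched: 4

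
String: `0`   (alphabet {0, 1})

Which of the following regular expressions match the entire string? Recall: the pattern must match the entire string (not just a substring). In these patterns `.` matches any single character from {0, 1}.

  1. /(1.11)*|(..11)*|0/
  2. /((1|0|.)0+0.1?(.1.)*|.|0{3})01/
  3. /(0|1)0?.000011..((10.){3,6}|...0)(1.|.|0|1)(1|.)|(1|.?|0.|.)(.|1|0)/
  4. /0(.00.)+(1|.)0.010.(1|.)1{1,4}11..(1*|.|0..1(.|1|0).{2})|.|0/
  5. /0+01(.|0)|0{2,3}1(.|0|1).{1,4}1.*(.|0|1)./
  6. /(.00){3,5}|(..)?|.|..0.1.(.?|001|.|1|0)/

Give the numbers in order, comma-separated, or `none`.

1, 3, 4, 6

1 → match
2 → no match — must end with `01`
3 → match
4 → match
5 → no match
6 → match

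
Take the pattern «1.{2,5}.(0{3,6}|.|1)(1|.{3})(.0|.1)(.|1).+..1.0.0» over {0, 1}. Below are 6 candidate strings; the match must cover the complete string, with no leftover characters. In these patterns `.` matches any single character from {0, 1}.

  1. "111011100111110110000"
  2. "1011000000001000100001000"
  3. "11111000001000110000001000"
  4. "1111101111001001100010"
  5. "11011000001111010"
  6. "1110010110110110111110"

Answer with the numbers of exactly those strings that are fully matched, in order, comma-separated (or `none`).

1

1 → match
2 → no match
3 → no match
4 → no match
5 → no match
6 → no match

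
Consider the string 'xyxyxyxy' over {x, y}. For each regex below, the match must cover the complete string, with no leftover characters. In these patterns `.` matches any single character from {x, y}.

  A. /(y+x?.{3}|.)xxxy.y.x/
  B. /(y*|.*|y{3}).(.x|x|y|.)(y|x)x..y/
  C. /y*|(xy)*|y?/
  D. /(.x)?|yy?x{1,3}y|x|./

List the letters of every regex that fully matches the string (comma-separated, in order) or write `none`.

B, C

A → no match — must end with 'x'
B → match
C → match
D → no match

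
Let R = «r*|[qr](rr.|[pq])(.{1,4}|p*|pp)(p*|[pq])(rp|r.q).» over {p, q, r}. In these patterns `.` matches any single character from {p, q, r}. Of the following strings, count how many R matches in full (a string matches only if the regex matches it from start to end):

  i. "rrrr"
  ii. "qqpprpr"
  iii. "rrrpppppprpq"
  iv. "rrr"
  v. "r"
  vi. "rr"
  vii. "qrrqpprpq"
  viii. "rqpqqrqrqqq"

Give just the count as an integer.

8

i → match
ii → match
iii → match
iv → match
v → match
vi → match
vii → match
viii → match
Total matched: 8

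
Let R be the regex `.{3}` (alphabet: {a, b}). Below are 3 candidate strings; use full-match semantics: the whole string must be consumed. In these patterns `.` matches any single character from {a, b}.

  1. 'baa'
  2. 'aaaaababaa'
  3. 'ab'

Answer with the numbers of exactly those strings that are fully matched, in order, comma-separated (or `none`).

1

1 → match
2 → no match
3 → no match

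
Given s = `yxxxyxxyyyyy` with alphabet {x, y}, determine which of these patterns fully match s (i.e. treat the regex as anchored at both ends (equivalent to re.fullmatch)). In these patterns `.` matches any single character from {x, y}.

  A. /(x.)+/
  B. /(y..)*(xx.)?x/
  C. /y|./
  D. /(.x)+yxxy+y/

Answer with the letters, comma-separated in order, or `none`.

D

A → no match — must start with `x`
B → no match — must end with `x`
C → no match
D → match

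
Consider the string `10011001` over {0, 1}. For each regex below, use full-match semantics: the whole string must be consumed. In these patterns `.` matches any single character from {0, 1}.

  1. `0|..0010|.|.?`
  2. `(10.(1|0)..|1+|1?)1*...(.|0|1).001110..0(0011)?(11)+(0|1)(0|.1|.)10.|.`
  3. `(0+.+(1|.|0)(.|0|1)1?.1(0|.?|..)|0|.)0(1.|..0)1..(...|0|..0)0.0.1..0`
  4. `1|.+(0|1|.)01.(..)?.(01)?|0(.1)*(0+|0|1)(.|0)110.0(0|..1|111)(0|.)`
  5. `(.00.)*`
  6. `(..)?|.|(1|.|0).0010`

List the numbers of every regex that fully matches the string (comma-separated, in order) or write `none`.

4, 5

1 → no match
2 → no match
3 → no match — must end with `0`
4 → match
5 → match
6 → no match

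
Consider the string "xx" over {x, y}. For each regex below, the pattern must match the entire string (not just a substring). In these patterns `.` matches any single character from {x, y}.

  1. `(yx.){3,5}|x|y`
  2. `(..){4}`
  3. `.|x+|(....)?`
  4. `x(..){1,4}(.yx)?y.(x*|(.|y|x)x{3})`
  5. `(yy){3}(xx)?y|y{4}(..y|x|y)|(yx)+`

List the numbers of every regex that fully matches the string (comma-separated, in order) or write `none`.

3

1 → no match
2 → no match
3 → match
4 → no match
5 → no match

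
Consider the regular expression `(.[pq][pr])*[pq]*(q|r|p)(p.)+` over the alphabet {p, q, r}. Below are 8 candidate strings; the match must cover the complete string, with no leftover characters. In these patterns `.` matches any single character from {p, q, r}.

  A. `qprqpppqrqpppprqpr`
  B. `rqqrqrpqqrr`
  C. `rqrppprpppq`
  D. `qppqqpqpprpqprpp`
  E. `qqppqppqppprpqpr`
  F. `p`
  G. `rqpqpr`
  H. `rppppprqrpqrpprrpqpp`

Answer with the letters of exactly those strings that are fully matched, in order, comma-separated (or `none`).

A, C, D, E, G, H

A → match
B. `rqqrqrpqqrr` → no match
C. `rqrppprpppq` → match
D → match
E → match
F. `p` → no match
G. `rqpqpr` → match
H → match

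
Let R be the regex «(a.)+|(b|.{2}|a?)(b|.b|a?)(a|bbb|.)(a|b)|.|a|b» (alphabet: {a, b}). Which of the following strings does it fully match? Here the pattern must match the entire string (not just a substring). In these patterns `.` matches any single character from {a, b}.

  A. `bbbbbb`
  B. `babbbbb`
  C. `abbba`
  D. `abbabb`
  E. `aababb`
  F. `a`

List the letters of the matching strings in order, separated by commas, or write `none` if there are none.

A → match
B → match
C → match
D → no match
E → no match
F → match

A, B, C, F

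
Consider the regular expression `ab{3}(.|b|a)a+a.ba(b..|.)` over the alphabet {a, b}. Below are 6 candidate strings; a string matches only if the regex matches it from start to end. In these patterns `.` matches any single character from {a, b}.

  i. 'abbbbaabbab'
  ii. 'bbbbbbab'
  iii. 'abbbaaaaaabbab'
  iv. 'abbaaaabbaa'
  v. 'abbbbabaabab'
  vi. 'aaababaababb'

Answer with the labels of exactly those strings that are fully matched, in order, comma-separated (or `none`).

i, iii

i → match
ii → no match — must start with 'ab'
iii → match
iv → no match
v → no match
vi → no match — must start with 'ab'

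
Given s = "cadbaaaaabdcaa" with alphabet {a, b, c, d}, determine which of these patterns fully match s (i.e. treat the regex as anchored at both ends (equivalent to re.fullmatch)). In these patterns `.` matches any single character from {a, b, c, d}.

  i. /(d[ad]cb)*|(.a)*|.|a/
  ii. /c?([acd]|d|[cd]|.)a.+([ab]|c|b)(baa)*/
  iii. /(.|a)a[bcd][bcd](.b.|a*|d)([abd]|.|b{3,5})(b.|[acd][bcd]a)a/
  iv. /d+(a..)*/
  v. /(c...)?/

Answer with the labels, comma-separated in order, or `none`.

ii, iii

i → no match
ii → match
iii → match
iv → no match — must start with "d"
v → no match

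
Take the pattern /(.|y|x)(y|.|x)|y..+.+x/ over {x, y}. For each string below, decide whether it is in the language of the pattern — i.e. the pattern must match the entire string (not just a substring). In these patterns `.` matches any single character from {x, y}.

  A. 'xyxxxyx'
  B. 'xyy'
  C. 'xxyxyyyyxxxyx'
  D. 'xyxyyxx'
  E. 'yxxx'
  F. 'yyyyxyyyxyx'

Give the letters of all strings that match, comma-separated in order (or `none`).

A. 'xyxxxyx' → no match
B. 'xyy' → no match
C → no match
D. 'xyxyyxx' → no match
E. 'yxxx' → no match
F. 'yyyyxyyyxyx' → match

F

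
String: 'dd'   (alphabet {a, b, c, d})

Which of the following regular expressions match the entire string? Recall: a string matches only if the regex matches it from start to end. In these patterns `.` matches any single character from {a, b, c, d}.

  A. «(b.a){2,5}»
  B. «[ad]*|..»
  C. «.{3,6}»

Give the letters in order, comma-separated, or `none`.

B

A → no match — must start with 'b'
B → match
C → no match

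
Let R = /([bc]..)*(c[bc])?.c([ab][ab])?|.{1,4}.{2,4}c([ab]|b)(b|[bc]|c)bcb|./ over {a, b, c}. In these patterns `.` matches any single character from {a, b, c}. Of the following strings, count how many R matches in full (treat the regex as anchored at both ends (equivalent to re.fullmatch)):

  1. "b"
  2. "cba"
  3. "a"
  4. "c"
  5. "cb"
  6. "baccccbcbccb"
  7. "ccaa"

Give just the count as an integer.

1 → match
2 → no match
3 → match
4 → match
5 → no match
6 → no match
7 → match
Total matched: 4

4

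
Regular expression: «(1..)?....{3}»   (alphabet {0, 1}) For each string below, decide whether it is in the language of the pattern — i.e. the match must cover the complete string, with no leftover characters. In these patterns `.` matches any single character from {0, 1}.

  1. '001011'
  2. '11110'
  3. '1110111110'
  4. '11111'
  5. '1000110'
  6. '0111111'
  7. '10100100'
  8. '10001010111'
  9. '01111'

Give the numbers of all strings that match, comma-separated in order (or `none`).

1 → match
2 → no match
3 → no match
4 → no match
5 → no match
6 → no match
7 → no match
8 → no match
9 → no match

1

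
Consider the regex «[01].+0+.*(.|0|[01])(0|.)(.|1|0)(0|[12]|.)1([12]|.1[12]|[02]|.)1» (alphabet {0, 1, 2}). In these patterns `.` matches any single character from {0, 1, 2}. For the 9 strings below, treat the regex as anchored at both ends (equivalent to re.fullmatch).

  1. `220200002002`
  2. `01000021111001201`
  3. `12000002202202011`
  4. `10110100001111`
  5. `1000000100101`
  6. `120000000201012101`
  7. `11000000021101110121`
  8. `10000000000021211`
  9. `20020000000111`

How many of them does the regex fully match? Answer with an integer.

4

1 → no match — must end with `1`
2 → no match
3 → no match
4 → match
5 → match
6 → match
7 → match
8 → no match
9 → no match
Total matched: 4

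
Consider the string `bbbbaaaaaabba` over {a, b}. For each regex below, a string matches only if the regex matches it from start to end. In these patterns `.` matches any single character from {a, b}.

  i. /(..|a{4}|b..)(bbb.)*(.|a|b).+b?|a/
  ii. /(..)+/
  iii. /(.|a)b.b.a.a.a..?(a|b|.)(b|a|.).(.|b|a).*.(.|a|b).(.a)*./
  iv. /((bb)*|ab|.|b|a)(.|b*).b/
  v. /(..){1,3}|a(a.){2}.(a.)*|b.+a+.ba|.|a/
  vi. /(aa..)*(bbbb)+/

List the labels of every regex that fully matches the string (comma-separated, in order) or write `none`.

i → match
ii → no match
iii → no match
iv → no match — must end with `b`
v → match
vi → no match — must end with `bbbb`

i, v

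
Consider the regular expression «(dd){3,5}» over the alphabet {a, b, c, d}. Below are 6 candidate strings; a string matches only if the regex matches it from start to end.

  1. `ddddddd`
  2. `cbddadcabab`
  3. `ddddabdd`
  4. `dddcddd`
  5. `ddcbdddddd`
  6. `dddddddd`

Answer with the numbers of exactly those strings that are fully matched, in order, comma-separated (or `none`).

6

1 → no match
2 → no match — must start with `dd`
3 → no match
4 → no match
5 → no match
6 → match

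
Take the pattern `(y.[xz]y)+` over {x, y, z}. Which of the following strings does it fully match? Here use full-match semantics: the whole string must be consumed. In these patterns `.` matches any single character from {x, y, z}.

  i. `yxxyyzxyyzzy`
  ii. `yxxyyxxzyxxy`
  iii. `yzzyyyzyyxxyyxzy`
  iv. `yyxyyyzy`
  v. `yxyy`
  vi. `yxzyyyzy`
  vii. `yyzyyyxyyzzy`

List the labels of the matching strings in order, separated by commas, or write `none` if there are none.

i → match
ii → no match
iii → match
iv → match
v → no match
vi → match
vii → match

i, iii, iv, vi, vii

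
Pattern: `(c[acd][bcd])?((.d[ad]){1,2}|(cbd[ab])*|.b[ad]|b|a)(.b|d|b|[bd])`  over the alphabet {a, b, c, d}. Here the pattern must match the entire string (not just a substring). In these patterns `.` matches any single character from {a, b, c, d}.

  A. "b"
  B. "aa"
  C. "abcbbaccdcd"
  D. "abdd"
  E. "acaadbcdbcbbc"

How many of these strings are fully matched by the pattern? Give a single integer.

A → match
B → no match
C → no match
D → match
E → no match
Total matched: 2

2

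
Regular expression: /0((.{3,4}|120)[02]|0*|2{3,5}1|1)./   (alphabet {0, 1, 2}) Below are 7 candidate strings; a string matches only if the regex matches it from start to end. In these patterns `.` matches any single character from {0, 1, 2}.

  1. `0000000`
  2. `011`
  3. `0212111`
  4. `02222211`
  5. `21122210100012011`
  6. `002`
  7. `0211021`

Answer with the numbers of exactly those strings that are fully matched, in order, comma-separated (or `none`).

1, 2, 4, 6, 7

1 → match
2 → match
3 → no match
4 → match
5 → no match — must start with `0`
6 → match
7 → match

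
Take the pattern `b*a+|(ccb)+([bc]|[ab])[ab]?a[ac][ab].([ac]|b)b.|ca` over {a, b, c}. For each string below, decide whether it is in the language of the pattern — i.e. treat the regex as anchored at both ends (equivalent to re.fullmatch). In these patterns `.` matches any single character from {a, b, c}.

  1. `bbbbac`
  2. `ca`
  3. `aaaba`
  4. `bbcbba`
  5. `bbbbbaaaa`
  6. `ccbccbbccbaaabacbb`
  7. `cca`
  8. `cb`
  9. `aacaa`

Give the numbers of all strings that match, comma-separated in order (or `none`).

1 → no match
2 → match
3 → no match
4 → no match
5 → match
6 → no match
7 → no match
8 → no match
9 → no match

2, 5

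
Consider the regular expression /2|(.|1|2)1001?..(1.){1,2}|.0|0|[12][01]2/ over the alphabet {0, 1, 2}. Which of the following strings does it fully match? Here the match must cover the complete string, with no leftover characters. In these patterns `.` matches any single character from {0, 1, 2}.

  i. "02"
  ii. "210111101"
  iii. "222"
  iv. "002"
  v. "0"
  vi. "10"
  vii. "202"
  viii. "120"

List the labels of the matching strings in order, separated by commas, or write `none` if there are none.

i → no match
ii → no match
iii → no match
iv → no match
v → match
vi → match
vii → match
viii → no match

v, vi, vii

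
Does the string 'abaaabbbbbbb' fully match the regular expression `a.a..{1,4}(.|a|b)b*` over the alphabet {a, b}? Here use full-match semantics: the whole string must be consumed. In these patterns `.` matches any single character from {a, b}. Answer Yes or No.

Yes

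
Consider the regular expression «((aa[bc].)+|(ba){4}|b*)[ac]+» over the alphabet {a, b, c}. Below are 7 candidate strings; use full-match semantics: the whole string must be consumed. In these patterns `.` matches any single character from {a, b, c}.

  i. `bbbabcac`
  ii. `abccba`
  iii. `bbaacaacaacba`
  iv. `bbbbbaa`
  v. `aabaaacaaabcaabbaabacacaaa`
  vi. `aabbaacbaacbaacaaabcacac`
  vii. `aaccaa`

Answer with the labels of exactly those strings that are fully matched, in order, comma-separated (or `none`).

iv, v, vi, vii

i → no match
ii → no match
iii → no match
iv → match
v → match
vi → match
vii → match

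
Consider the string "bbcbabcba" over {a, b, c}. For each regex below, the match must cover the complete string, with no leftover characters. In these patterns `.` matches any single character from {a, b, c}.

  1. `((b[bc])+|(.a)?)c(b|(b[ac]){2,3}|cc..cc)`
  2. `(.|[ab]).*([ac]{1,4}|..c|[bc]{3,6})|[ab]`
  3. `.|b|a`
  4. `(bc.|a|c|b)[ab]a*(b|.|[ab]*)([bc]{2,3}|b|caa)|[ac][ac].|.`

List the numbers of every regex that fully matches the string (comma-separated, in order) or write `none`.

1, 2

1 → match
2 → match
3 → no match
4 → no match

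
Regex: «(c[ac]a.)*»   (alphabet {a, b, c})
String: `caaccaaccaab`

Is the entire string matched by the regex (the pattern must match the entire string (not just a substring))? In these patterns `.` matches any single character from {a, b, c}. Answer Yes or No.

Yes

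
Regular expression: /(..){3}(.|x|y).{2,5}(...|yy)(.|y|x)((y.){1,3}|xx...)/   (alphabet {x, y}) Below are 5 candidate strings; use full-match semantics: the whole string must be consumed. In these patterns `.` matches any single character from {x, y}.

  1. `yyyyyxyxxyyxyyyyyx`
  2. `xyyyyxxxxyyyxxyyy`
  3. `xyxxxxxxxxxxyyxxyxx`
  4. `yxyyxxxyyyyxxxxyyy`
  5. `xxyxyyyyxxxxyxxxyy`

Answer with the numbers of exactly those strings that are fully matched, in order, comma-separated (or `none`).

1, 2, 3, 4, 5

1 → match
2 → match
3 → match
4 → match
5 → match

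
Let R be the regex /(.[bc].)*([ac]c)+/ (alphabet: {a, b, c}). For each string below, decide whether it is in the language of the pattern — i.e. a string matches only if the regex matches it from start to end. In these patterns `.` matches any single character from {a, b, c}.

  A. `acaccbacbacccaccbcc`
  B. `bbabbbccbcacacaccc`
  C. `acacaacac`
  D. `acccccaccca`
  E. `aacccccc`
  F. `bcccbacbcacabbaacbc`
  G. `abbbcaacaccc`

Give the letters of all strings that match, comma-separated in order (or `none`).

G

A → no match
B → no match
C. `acacaacac` → no match
D. `acccccaccca` → no match — must end with `c`
E. `aacccccc` → no match
F → no match
G. `abbbcaacaccc` → match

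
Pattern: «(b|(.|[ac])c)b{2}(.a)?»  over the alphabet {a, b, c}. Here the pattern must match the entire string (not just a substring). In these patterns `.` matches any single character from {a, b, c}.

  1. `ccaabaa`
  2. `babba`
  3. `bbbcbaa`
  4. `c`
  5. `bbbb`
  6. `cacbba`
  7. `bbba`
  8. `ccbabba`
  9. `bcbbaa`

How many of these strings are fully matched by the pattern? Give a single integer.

1

1 → no match
2 → no match
3 → no match
4 → no match
5 → no match
6 → no match
7 → no match
8 → no match
9 → match
Total matched: 1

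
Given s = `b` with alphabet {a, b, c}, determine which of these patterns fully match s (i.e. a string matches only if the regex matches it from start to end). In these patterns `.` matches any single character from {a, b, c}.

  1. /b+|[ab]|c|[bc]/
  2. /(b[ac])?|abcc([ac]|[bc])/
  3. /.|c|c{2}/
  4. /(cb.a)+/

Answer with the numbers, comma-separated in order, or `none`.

1 → match
2 → no match
3 → match
4 → no match — must start with `cb`

1, 3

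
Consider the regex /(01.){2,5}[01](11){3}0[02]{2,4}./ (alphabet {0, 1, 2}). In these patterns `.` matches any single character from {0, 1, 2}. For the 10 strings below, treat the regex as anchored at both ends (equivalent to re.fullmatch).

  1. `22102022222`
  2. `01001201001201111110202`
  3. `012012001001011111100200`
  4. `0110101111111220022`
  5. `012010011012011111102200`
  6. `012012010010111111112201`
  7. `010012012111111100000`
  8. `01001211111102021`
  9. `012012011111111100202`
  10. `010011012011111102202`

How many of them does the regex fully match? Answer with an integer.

5

1. `22102022222` → no match — must start with `01`
2 → match
3 → no match
4 → no match
5 → match
6 → no match
7 → match
8 → no match
9 → match
10 → match
Total matched: 5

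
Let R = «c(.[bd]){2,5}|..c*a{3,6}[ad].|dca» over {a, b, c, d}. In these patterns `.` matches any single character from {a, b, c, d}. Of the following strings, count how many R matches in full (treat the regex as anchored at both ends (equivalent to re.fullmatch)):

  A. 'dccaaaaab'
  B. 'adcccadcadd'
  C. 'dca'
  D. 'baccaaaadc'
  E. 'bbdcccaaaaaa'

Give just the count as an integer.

A → match
B → no match
C → match
D → match
E → no match
Total matched: 3

3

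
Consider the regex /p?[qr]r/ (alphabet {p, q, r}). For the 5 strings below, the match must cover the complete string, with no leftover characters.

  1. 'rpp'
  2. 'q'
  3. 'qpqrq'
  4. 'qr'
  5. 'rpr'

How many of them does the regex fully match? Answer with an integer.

1

1. 'rpp' → no match — must end with 'r'
2. 'q' → no match — must end with 'r'
3. 'qpqrq' → no match — must end with 'r'
4. 'qr' → match
5. 'rpr' → no match
Total matched: 1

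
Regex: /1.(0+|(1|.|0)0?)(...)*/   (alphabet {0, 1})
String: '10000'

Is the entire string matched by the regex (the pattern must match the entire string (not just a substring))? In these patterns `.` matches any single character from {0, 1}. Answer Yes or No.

Yes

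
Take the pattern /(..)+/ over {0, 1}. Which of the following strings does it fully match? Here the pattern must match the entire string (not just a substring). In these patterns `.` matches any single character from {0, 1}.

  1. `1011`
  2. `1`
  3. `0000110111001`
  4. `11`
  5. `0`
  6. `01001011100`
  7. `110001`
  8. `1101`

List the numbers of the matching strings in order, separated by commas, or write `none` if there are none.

1 → match
2 → no match
3 → no match
4 → match
5 → no match
6 → no match
7 → match
8 → match

1, 4, 7, 8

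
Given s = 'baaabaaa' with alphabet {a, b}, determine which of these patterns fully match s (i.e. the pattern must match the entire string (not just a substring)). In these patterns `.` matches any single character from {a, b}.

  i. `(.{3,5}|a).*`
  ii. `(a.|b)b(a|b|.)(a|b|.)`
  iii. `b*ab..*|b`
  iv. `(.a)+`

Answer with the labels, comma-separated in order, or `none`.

i → match
ii → no match
iii → no match
iv → match

i, iv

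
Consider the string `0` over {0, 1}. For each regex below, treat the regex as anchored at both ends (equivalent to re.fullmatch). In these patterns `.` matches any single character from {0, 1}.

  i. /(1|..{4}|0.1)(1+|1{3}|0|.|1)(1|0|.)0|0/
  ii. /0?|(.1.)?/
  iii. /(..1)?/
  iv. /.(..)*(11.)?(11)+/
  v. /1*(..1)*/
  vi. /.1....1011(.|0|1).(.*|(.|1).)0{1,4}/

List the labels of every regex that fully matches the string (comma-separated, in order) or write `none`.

i → match
ii → match
iii → no match
iv → no match — must end with `11`
v → no match
vi → no match

i, ii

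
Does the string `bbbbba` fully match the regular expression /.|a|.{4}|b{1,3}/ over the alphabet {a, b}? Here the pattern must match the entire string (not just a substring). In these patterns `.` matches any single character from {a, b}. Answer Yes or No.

No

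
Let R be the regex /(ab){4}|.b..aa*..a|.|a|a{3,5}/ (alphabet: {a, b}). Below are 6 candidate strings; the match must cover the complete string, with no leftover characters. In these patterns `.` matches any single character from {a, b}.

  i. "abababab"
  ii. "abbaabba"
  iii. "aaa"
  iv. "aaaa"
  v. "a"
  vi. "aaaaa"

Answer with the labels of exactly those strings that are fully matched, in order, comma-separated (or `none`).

i, ii, iii, iv, v, vi

i → match
ii → match
iii → match
iv → match
v → match
vi → match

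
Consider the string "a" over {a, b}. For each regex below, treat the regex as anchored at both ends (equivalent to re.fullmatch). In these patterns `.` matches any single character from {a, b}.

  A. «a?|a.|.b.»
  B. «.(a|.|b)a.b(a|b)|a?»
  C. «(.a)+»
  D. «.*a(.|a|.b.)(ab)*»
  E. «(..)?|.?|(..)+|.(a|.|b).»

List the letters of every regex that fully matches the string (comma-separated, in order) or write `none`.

A → match
B → match
C → no match
D → no match
E → match

A, B, E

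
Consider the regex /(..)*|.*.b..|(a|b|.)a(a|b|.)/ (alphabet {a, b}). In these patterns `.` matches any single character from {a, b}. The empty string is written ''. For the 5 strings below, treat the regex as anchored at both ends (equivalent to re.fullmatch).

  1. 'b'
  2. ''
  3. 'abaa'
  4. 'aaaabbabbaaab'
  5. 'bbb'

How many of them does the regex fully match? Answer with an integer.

1 → no match
2 → match
3 → match
4 → no match
5 → no match
Total matched: 2

2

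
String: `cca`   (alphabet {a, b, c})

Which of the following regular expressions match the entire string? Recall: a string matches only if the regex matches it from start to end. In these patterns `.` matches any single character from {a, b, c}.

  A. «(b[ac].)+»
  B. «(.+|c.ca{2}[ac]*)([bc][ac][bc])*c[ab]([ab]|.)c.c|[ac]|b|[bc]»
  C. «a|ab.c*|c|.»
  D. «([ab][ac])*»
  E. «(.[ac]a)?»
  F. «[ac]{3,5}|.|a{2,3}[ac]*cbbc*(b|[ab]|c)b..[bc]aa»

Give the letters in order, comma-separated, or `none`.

A → no match — must start with `b`
B → no match
C → no match
D → no match
E → match
F → match

E, F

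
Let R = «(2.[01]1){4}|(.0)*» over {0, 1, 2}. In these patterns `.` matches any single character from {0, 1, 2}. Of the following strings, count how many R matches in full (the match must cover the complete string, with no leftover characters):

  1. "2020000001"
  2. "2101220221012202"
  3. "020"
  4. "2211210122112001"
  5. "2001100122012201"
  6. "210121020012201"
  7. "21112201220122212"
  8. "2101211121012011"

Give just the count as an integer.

1 → no match
2 → no match
3 → no match
4 → match
5 → no match
6 → no match
7 → no match
8 → match
Total matched: 2

2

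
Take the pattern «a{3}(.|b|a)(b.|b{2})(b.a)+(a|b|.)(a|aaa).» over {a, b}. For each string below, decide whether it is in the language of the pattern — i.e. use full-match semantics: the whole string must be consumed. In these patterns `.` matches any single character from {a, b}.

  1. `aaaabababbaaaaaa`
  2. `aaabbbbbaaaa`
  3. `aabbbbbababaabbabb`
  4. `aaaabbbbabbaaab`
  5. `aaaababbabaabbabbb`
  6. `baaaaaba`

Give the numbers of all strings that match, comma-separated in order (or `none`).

2, 4

1 → no match
2 → match
3 → no match
4 → match
5 → no match
6 → no match — must start with `a`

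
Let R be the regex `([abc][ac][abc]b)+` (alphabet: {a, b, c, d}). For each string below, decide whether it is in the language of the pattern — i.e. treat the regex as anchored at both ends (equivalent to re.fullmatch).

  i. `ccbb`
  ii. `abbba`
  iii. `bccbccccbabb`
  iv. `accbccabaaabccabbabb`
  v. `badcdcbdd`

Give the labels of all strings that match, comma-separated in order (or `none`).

i → match
ii → no match — must end with `b`
iii → no match
iv → match
v → no match — must end with `b`

i, iv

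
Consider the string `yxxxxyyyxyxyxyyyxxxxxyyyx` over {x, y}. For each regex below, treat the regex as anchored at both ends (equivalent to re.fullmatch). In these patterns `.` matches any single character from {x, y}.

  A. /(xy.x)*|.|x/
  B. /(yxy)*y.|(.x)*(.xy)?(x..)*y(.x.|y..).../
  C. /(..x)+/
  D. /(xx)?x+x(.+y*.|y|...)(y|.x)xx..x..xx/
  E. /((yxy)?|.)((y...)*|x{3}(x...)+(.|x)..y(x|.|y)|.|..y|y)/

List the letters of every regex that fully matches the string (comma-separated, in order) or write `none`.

A → no match
B → no match
C → no match
D → no match — must end with `xx`
E → match

E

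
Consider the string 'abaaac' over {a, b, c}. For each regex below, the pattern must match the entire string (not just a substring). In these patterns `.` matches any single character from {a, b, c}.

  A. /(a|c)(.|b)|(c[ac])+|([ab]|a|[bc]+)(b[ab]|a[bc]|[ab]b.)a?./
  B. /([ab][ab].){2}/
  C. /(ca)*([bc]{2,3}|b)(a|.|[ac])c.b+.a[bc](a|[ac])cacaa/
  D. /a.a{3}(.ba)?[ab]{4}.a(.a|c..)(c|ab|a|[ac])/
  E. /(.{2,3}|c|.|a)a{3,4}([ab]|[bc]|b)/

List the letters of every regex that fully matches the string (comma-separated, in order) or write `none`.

B, E

A → no match
B → match
C → no match — must end with 'cacaa'
D → no match
E → match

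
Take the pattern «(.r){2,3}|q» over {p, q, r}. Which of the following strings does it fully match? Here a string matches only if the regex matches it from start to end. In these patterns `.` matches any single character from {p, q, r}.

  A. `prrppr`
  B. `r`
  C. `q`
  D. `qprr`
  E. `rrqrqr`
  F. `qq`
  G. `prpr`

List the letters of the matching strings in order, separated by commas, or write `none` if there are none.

A → no match
B → no match
C → match
D → no match
E → match
F → no match
G → match

C, E, G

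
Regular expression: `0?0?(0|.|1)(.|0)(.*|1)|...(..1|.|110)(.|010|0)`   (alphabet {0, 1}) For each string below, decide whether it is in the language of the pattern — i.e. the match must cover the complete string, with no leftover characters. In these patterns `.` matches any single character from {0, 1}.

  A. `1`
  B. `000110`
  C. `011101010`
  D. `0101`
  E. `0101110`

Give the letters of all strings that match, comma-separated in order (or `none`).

B, C, D, E

A. `1` → no match
B. `000110` → match
C. `011101010` → match
D. `0101` → match
E. `0101110` → match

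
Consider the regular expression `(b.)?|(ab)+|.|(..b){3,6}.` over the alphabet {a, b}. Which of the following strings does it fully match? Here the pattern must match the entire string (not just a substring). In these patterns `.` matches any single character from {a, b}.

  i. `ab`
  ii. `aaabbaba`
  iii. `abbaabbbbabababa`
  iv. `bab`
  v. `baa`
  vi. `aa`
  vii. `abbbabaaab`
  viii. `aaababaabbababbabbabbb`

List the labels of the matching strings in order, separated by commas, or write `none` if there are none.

i

i → match
ii → no match
iii → no match
iv → no match
v → no match
vi → no match
vii → no match
viii → no match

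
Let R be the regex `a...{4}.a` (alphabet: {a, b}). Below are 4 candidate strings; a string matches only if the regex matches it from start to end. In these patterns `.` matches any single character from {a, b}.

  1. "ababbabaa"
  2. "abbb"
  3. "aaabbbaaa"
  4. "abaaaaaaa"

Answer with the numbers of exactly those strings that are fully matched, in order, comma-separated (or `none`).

1. "ababbabaa" → match
2. "abbb" → no match — must end with "a"
3. "aaabbbaaa" → match
4. "abaaaaaaa" → match

1, 3, 4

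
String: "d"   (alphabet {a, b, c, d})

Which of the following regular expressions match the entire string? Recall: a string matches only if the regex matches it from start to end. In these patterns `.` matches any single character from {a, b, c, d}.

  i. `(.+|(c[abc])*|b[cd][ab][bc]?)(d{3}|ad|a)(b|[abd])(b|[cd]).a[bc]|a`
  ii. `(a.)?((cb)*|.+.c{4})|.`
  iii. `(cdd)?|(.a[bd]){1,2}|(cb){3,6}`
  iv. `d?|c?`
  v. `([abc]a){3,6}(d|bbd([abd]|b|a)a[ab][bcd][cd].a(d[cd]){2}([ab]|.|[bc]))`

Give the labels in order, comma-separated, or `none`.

ii, iv

i → no match
ii → match
iii → no match
iv → match
v → no match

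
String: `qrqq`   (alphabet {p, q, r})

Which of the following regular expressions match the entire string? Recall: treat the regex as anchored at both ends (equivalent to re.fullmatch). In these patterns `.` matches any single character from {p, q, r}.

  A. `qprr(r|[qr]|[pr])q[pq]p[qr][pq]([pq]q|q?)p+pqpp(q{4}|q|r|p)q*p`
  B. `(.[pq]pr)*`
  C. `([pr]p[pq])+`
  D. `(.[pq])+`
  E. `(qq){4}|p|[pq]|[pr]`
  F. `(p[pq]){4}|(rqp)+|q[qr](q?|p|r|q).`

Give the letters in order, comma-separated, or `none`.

A → no match — must start with `qprr`
B → no match
C → no match
D → no match
E → no match
F → match

F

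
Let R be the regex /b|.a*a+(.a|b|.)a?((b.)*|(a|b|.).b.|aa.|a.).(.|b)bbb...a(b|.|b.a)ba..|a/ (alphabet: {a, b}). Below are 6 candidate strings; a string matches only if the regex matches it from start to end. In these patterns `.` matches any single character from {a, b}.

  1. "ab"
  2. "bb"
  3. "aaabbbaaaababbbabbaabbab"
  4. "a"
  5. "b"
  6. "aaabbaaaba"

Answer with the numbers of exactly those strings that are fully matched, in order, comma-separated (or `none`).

4, 5

1 → no match
2 → no match
3 → no match
4 → match
5 → match
6 → no match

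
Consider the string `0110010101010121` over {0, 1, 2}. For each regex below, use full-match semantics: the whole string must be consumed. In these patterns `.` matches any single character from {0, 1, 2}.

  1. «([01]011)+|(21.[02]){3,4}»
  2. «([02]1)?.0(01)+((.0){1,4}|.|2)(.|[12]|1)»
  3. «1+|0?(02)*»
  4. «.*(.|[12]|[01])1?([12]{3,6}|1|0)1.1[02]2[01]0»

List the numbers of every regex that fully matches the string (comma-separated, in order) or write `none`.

1 → no match
2 → match
3 → no match
4 → no match — must end with `0`

2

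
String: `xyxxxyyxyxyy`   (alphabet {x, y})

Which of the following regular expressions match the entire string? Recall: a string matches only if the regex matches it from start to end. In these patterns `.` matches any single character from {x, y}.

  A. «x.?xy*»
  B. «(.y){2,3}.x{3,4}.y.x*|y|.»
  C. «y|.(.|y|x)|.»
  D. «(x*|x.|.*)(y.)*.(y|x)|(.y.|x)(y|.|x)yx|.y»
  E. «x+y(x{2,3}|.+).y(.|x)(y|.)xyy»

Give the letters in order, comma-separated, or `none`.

A → no match
B → no match
C → no match
D → match
E → match

D, E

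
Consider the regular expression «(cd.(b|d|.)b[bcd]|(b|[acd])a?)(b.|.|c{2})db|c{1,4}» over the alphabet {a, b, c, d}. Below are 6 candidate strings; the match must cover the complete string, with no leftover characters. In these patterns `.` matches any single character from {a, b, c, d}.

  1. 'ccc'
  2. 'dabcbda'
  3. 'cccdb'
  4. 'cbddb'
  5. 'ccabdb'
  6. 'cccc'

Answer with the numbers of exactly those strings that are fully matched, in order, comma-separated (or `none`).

1, 3, 4, 6

1 → match
2 → no match
3 → match
4 → match
5 → no match
6 → match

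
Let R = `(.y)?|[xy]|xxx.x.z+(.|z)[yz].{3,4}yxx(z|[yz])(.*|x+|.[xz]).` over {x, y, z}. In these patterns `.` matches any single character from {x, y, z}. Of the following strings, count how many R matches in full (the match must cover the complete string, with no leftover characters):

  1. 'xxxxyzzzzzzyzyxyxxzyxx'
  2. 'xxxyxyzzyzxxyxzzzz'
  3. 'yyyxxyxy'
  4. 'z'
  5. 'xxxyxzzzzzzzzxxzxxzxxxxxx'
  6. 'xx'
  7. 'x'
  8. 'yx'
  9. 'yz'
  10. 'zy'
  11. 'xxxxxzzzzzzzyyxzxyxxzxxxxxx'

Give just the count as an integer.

3

1 → no match
2 → no match
3 → no match
4 → no match
5 → no match
6 → no match
7 → match
8 → no match
9 → no match
10 → match
11 → match
Total matched: 3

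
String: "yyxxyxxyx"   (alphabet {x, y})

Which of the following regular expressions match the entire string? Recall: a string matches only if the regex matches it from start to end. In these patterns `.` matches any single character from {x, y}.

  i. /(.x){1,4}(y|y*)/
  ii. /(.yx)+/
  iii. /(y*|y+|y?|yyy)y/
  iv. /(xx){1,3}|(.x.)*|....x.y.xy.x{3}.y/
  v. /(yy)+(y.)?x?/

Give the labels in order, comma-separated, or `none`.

ii

i → no match
ii → match
iii → no match — must end with "y"
iv → no match
v → no match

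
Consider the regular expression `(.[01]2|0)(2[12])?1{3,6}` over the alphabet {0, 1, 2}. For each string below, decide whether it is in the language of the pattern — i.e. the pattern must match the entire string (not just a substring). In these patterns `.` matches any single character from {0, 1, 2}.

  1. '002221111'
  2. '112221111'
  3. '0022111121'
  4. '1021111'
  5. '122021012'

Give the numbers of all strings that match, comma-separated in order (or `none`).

1 → match
2 → match
3 → no match
4 → match
5 → no match — must end with '1'

1, 2, 4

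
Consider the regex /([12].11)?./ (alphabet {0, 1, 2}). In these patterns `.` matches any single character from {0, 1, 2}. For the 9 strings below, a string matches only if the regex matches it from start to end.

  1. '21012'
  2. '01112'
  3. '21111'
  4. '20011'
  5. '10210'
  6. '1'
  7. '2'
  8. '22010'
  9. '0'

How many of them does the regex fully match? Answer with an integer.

1. '21012' → no match
2. '01112' → no match
3. '21111' → match
4. '20011' → no match
5. '10210' → no match
6. '1' → match
7. '2' → match
8. '22010' → no match
9. '0' → match
Total matched: 4

4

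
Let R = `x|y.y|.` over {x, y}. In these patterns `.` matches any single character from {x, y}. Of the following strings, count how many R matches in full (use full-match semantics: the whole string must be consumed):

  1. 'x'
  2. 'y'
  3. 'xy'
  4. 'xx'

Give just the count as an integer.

1 → match
2 → match
3 → no match
4 → no match
Total matched: 2

2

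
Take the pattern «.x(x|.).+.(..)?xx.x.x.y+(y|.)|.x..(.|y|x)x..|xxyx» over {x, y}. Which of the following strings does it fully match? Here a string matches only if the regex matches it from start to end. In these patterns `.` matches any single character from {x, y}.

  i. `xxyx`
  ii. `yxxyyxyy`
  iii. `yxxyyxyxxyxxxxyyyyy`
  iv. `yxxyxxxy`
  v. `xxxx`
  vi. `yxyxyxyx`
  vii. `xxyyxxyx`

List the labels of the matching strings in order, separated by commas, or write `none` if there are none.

i, ii, iii, iv, vi, vii

i → match
ii → match
iii → match
iv → match
v → no match
vi → match
vii → match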